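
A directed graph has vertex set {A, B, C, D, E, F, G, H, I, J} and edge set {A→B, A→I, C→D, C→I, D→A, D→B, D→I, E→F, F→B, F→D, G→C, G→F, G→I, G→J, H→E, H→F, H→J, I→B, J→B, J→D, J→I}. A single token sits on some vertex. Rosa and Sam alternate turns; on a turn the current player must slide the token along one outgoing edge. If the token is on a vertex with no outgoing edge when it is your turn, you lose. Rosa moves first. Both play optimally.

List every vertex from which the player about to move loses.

B, C, E

Classify positions by backward induction: terminal positions (no move available) are L. From any other position, the mover wins iff some move reaches an L.
Every edge goes from a vertex to one that appears earlier in the order B, I, A, D, F, J, E, C, G, H, so processing vertices in that order labels each vertex after all of its successors.
B: no outgoing edge → L
I: can move to B, which is L ⇒ W
A: can move to B, which is L ⇒ W
D: can move to B, which is L ⇒ W
F: can move to B, which is L ⇒ W
J: can move to B, which is L ⇒ W
E: the only move is to F(W), a W ⇒ L
C: moves to D(W), I(W); every one is W ⇒ L
G: can move to C, which is L ⇒ W
H: can move to E, which is L ⇒ W
The losing starting vertices are exactly the entries labelled L in this table (3 of them).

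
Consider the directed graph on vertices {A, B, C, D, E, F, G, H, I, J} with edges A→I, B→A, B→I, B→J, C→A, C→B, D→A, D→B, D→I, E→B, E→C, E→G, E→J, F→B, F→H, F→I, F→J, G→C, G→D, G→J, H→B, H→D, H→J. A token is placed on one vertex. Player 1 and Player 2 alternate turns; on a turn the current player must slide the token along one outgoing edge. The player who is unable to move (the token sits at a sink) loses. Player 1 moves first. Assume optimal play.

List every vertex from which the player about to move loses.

C, I, J

Use the standard recursion: the mover loses at a terminal position; elsewhere, the mover wins exactly when some move hands the opponent an L position.
Every edge goes from a vertex to one that appears earlier in the order I, J, A, B, D, C, G, E, H, F, so processing vertices in that order labels each vertex after all of its successors.
I: no outgoing edge → L
J: no outgoing edge → L
A: reaches L-position I → W
B: reaches L-position J → W
D: reaches L-position I → W
C: only reaches B(W), A(W), all W → L
G: reaches L-position C → W
E: reaches L-position C → W
H: reaches L-position J → W
F: reaches L-position J → W
The losing starting vertices are exactly the entries labelled L in this table (3 of them).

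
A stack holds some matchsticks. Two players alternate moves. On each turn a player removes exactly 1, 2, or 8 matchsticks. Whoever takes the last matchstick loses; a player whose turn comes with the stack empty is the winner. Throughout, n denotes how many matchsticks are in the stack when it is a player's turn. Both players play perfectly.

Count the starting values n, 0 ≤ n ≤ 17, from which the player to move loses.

6

Positions with no move are W. A position that does have a move is losing for the player to move precisely when every available move leads to a winning position for the opponent. Fill in the labels:
n=0: no move; the opponent has just taken the last matchstick and therefore loses → W
n=1: the only move is to 0(W), a W ⇒ L
n=2: can move to 1, which is L ⇒ W
n=3: can move to 1, which is L ⇒ W
n=4: moves to 3(W), 2(W); every one is W ⇒ L
n=5: can move to 4, which is L ⇒ W
n=6: can move to 4, which is L ⇒ W
n=7: moves to 6(W), 5(W); every one is W ⇒ L
n=8: can move to 7, which is L ⇒ W
n=9: can move to 7, which is L ⇒ W
n=10: moves to 9(W), 8(W), 2(W); every one is W ⇒ L
n=11: can move to 10, which is L ⇒ W
n=12: can move to 10, which is L ⇒ W
n=13: moves to 12(W), 11(W), 5(W); every one is W ⇒ L
n=14: can move to 13, which is L ⇒ W
n=15: can move to 13, which is L ⇒ W
n=16: moves to 15(W), 14(W), 8(W); every one is W ⇒ L
n=17: can move to 16, which is L ⇒ W
L entries with 0 ≤ n ≤ 17: n = 1, 4, 7, 10, 13, 16; that makes 6.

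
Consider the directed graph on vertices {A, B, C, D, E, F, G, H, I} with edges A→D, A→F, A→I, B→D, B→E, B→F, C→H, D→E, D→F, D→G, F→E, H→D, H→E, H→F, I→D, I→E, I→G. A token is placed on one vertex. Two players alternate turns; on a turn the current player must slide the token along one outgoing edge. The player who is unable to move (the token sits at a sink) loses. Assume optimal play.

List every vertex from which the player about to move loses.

A, C, E, G

Work bottom-up. With no move the player to move loses. Otherwise the position is W if at least one move leads to an L position for the opponent, and L if every move leads to a W.
Every edge goes from a vertex to one that appears earlier in the order E, G, F, D, H, B, I, A, C, so processing vertices in that order labels each vertex after all of its successors.
E: no outgoing edge → L
G: no outgoing edge → L
F: reaches L-position E → W
D: reaches L-position G → W
H: reaches L-position E → W
B: reaches L-position E → W
I: reaches L-position G → W
A: only reaches I(W), D(W), F(W), all W → L
C: only reaches H(W), which is W → L
Reading off the rows marked L gives the requested list; there are 4 such vertices.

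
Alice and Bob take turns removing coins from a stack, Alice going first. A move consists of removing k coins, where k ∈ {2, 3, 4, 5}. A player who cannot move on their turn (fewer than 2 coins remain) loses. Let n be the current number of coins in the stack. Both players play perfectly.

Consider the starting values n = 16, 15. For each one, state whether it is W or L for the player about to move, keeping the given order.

Use the standard recursion: the mover loses at a terminal position; elsewhere, the mover wins exactly when some move hands the opponent an L position.
n=0: no move → L
n=1: no move → L
n=2: W (go to 0, an L position)
n=3: W (go to 1, an L position)
n=4: W (go to 1, an L position)
n=5: W (go to 1, an L position)
n=6: W (go to 1, an L position)
n=7: L (options 5(W), 4(W), 3(W), 2(W) are all W)
n=8: L (options 6(W), 5(W), 4(W), 3(W) are all W)
n=9: W (go to 7, an L position)
n=10: W (go to 8, an L position)
n=11: W (go to 8, an L position)
n=12: W (go to 8, an L position)
n=13: W (go to 8, an L position)
n=14: L (options 12(W), 11(W), 10(W), 9(W) are all W)
n=15: L (options 13(W), 12(W), 11(W), 10(W) are all W)
n=16: W (go to 14, an L position)

16: W, 15: L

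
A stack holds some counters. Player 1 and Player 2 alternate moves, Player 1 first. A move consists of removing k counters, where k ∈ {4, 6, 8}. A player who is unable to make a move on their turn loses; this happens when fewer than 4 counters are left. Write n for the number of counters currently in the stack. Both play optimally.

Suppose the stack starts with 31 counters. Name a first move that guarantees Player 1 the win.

Remove 4, leaving 27.

Compute win/loss labels from the base case upward. A position with no move is L. Any other position is W if it can reach an L in one move, else L.
n=0: no move → L
n=1: no move → L
n=2: no move → L
n=3: no move → L
n=4: can move to 0, which is L ⇒ W
n=5: can move to 1, which is L ⇒ W
n=6: can move to 2, which is L ⇒ W
n=7: can move to 3, which is L ⇒ W
n=8: can move to 2, which is L ⇒ W
n=9: can move to 3, which is L ⇒ W
n=10: can move to 2, which is L ⇒ W
n=11: can move to 3, which is L ⇒ W
n=12: moves to 8(W), 6(W), 4(W); every one is W ⇒ L
n=13: moves to 9(W), 7(W), 5(W); every one is W ⇒ L
n=14: moves to 10(W), 8(W), 6(W); every one is W ⇒ L
n=15: moves to 11(W), 9(W), 7(W); every one is W ⇒ L
n=16: can move to 12, which is L ⇒ W
n=17: can move to 13, which is L ⇒ W
n=18: can move to 14, which is L ⇒ W
n=19: can move to 15, which is L ⇒ W
n=20: can move to 14, which is L ⇒ W
n=21: can move to 15, which is L ⇒ W
n=22: can move to 14, which is L ⇒ W
n=23: can move to 15, which is L ⇒ W
n=24: moves to 20(W), 18(W), 16(W); every one is W ⇒ L
n=25: moves to 21(W), 19(W), 17(W); every one is W ⇒ L
n=26: moves to 22(W), 20(W), 18(W); every one is W ⇒ L
n=27: moves to 23(W), 21(W), 19(W); every one is W ⇒ L
n=28: can move to 24, which is L ⇒ W
n=29: can move to 25, which is L ⇒ W
n=30: can move to 26, which is L ⇒ W
n=31: can move to 27, which is L ⇒ W
From 31, the L positions reachable in one move are: 27, 25. Any move reaching one of these is winning.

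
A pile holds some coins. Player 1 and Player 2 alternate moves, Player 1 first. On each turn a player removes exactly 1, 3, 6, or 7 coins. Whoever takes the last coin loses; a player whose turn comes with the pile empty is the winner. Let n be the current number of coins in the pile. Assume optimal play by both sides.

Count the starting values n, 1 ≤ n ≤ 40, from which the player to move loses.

Positions with no move are W. A position that does have a move is losing for the player to move precisely when every available move leads to a winning position for the opponent. Fill in the labels:
n=0: no move; the opponent has just taken the last coin and therefore loses → W
n=1: →0(W) only, which is W, so L
n=2: →1(L), so W
n=3: →2(W), 0(W) — all W, so L
n=4: →3(L), so W
n=5: →4(W), 2(W) — all W, so L
n=6: →5(L), so W
n=7: →1(L), so W
n=8: →5(L), so W
n=9: →3(L), so W
n=10: →3(L), so W
n=11: →5(L), so W
n=12: →5(L), so W
n=13: →12(W), 10(W), 7(W), 6(W) — all W, so L
n=14: →13(L), so W
n=15: →14(W), 12(W), 9(W), 8(W) — all W, so L
n=16: →15(L), so W
n=17: →16(W), 14(W), 11(W), 10(W) — all W, so L
n=18: →17(L), so W
n=19: →13(L), so W
n=20: →17(L), so W
n=21: →15(L), so W
n=22: →15(L), so W
n=23: →17(L), so W
n=24: →17(L), so W
n=25: →24(W), 22(W), 19(W), 18(W) — all W, so L
n=26: →25(L), so W
n=27: →26(W), 24(W), 21(W), 20(W) — all W, so L
n=28: →27(L), so W
n=29: →28(W), 26(W), 23(W), 22(W) — all W, so L
n=30: →29(L), so W
n=31: →25(L), so W
n=32: →29(L), so W
n=33: →27(L), so W
n=34: →27(L), so W
n=35: →29(L), so W
n=36: →29(L), so W
n=37: →36(W), 34(W), 31(W), 30(W) — all W, so L
n=38: →37(L), so W
n=39: →38(W), 36(W), 33(W), 32(W) — all W, so L
n=40: →39(L), so W
L entries with 1 ≤ n ≤ 40 (the range starts at n=1): n = 1, 3, 5, 13, 15, 17, 25, 27, 29, 37, 39; that makes 11.

11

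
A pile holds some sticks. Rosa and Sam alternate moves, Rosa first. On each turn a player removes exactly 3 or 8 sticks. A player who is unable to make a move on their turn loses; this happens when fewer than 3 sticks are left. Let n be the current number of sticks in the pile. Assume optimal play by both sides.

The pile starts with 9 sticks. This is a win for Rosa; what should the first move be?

Build the W/L table. Terminal = L. A non-terminal position is W if it has a move to some L; otherwise it is L.
n=0: no move → L
n=1: no move → L
n=2: no move → L
n=3: can move to 0, which is L ⇒ W
n=4: can move to 1, which is L ⇒ W
n=5: can move to 2, which is L ⇒ W
n=6: the only move is to 3(W), a W ⇒ L
n=7: the only move is to 4(W), a W ⇒ L
n=8: can move to 0, which is L ⇒ W
n=9: can move to 6, which is L ⇒ W
From 9, the L positions reachable in one move are: 6, 1. Any move reaching one of these is winning.

Remove 3, leaving 6.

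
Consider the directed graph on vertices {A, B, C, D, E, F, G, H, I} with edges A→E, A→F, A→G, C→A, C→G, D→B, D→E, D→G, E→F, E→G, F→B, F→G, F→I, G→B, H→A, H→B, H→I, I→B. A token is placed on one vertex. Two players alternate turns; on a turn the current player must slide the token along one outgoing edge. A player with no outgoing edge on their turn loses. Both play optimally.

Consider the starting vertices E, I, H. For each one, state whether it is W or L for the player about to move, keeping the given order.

Classify positions by backward induction: terminal positions (no move available) are L. From any other position, the mover wins iff some move reaches an L.
Every edge goes from a vertex to one that appears earlier in the order B, G, I, F, E, A, C, H, D, so processing vertices in that order labels each vertex after all of its successors.
B: no outgoing edge → L
G: W (go to B, an L position)
I: W (go to B, an L position)
F: W (go to B, an L position)
E: L (options F(W), G(W) are all W)
A: W (go to E, an L position)
C: L (options A(W), G(W) are all W)
H: W (go to B, an L position)
D: W (go to E, an L position)

E: L, I: W, H: W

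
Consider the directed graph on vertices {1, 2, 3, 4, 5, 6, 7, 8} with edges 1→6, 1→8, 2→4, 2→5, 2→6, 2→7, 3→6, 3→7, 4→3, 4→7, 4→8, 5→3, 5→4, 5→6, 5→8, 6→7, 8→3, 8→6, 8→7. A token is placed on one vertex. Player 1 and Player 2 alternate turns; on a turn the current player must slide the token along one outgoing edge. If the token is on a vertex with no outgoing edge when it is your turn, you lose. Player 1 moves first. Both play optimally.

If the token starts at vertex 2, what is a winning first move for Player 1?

Move to 5.

Positions with no move are L. A position that does have a move is losing for the player to move precisely when every available move leads to a winning position for the opponent. Fill in the labels:
Every edge goes from a vertex to one that appears earlier in the order 7, 6, 3, 8, 4, 5, 2, 1, so processing vertices in that order labels each vertex after all of its successors.
7: no outgoing edge → L
6: reaches L-position 7 → W
3: reaches L-position 7 → W
8: reaches L-position 7 → W
4: reaches L-position 7 → W
5: only reaches 4(W), 8(W), 3(W), 6(W), all W → L
2: reaches L-position 5 → W
1: only reaches 8(W), 6(W), all W → L
From 2, the L positions reachable in one move are: 5, 7. Any move reaching one of these is winning.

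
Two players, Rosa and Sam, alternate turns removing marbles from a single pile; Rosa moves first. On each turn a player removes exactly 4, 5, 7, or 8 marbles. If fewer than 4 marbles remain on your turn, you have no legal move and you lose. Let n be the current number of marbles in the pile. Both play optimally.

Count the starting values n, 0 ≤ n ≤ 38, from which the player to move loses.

Label each position W (a win for the player to move) or L (a loss). A position with no legal move is L; any other position is W exactly when some move reaches an L, and L when every move reaches a W.
n=0: no move → L
n=1: no move → L
n=2: no move → L
n=3: no move → L
n=4: can move to 0, which is L ⇒ W
n=5: can move to 1, which is L ⇒ W
n=6: can move to 2, which is L ⇒ W
n=7: can move to 3, which is L ⇒ W
n=8: can move to 3, which is L ⇒ W
n=9: can move to 2, which is L ⇒ W
n=10: can move to 3, which is L ⇒ W
n=11: can move to 3, which is L ⇒ W
n=12: moves to 8(W), 7(W), 5(W), 4(W); every one is W ⇒ L
n=13: moves to 9(W), 8(W), 6(W), 5(W); every one is W ⇒ L
n=14: moves to 10(W), 9(W), 7(W), 6(W); every one is W ⇒ L
n=15: moves to 11(W), 10(W), 8(W), 7(W); every one is W ⇒ L
n=16: can move to 12, which is L ⇒ W
n=17: can move to 13, which is L ⇒ W
n=18: can move to 14, which is L ⇒ W
n=19: can move to 15, which is L ⇒ W
n=20: can move to 15, which is L ⇒ W
n=21: can move to 14, which is L ⇒ W
n=22: can move to 15, which is L ⇒ W
n=23: can move to 15, which is L ⇒ W
n=24: moves to 20(W), 19(W), 17(W), 16(W); every one is W ⇒ L
n=25: moves to 21(W), 20(W), 18(W), 17(W); every one is W ⇒ L
n=26: moves to 22(W), 21(W), 19(W), 18(W); every one is W ⇒ L
n=27: moves to 23(W), 22(W), 20(W), 19(W); every one is W ⇒ L
n=28: can move to 24, which is L ⇒ W
n=29: can move to 25, which is L ⇒ W
n=30: can move to 26, which is L ⇒ W
n=31: can move to 27, which is L ⇒ W
n=32: can move to 27, which is L ⇒ W
n=33: can move to 26, which is L ⇒ W
n=34: can move to 27, which is L ⇒ W
n=35: can move to 27, which is L ⇒ W
n=36: moves to 32(W), 31(W), 29(W), 28(W); every one is W ⇒ L
n=37: moves to 33(W), 32(W), 30(W), 29(W); every one is W ⇒ L
n=38: moves to 34(W), 33(W), 31(W), 30(W); every one is W ⇒ L
L entries with 0 ≤ n ≤ 38: n = 0, 1, 2, 3, 12, 13, 14, 15, 24, 25, 26, 27, 36, 37, 38; that makes 15.

15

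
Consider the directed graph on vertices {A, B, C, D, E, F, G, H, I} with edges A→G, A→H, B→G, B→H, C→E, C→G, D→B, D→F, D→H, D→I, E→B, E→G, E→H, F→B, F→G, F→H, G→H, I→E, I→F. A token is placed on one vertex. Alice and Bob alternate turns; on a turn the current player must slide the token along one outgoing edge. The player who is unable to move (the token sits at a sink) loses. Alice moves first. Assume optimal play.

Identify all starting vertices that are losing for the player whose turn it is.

Classify positions by backward induction: terminal positions (no move available) are L. From any other position, the mover wins iff some move reaches an L.
Every edge goes from a vertex to one that appears earlier in the order H, G, B, F, A, E, I, C, D, so processing vertices in that order labels each vertex after all of its successors.
H: no outgoing edge → L
G: W (go to H, an L position)
B: W (go to H, an L position)
F: W (go to H, an L position)
A: W (go to H, an L position)
E: W (go to H, an L position)
I: L (options E(W), F(W) are all W)
C: L (options E(W), G(W) are all W)
D: W (go to I, an L position)
Reading off the rows marked L gives the requested list; there are 3 such vertices.

C, H, I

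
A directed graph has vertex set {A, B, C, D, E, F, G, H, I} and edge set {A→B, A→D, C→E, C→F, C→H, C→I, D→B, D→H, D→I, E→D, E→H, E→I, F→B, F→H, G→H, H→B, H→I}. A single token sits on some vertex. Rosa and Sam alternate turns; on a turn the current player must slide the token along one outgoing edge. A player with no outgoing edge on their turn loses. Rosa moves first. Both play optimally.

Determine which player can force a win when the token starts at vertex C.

Classify positions by backward induction: terminal positions (no move available) are L. From any other position, the mover wins iff some move reaches an L.
Every edge goes from a vertex to one that appears earlier in the order I, B, H, F, D, E, A, G, C, so processing vertices in that order labels each vertex after all of its successors.
I: no outgoing edge → L
B: no outgoing edge → L
H: can move to B, which is L ⇒ W
F: can move to B, which is L ⇒ W
D: can move to B, which is L ⇒ W
E: can move to I, which is L ⇒ W
A: can move to B, which is L ⇒ W
G: the only move is to H(W), a W ⇒ L
C: can move to I, which is L ⇒ W
The starting position C is W: Rosa should move to I, handing over an L position.

Rosa wins.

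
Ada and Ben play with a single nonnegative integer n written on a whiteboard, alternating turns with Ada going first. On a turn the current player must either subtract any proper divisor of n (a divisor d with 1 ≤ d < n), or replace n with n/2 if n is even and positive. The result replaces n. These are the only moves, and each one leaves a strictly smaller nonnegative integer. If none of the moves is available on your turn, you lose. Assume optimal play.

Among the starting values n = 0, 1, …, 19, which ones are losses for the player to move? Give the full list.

Classify positions by backward induction: terminal positions (no move available) are L. From any other position, the mover wins iff some move reaches an L.
n=0: no move → L
n=1: no move → L
n=2: reaches L-position 1 → W
n=3: only reaches 2(W), which is W → L
n=4: reaches L-position 3 → W
n=5: only reaches 4(W), which is W → L
n=6: reaches L-position 3 → W
n=7: only reaches 6(W), which is W → L
n=8: reaches L-position 7 → W
n=9: only reaches 6(W), 8(W), all W → L
n=10: reaches L-position 5 → W
n=11: only reaches 10(W), which is W → L
n=12: reaches L-position 9 → W
n=13: only reaches 12(W), which is W → L
n=14: reaches L-position 7 → W
n=15: only reaches 10(W), 12(W), 14(W), all W → L
n=16: reaches L-position 15 → W
n=17: only reaches 16(W), which is W → L
n=18: reaches L-position 9 → W
n=19: only reaches 18(W), which is W → L
Reading off the rows marked L gives the requested list; there are 11 such values of n.

0, 1, 3, 5, 7, 9, 11, 13, 15, 17, 19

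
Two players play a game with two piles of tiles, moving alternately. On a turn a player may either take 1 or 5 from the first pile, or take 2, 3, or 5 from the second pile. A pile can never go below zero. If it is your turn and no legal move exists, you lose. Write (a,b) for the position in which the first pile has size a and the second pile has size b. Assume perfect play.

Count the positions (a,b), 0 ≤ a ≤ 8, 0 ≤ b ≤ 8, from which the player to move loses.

28

Work bottom-up. With no move the player to move loses. Otherwise the position is W if at least one move leads to an L position for the opponent, and L if every move leads to a W.
Every move lowers a or b (never raises either), so fill the grid row by row in increasing a, and left to right within a row: each cell's successors are then already labelled.
      b=0  b=1  b=2  b=3  b=4  b=5  b=6  b=7  b=8
a=0:    L    L    W    W    W    W    W    L    L
a=1:    W    W    L    L    W    W    W    W    W
a=2:    L    L    W    W    W    W    W    L    L
a=3:    W    W    L    L    W    W    W    W    W
a=4:    L    L    W    W    W    W    W    L    L
a=5:    W    W    L    L    W    W    W    W    W
a=6:    L    L    W    W    W    W    W    L    L
a=7:    W    W    L    L    W    W    W    W    W
a=8:    L    L    W    W    W    W    W    L    L
Cells with no legal move (terminal, hence L): (0,0), (0,1).
The remaining L cells, each justified by listing all of its moves:
(0,7): L (options (0,5)(W), (0,4)(W), (0,2)(W) are all W)
(0,8): L (options (0,6)(W), (0,5)(W), (0,3)(W) are all W)
(1,2): L (options (0,2)(W), (1,0)(W) are all W)
(1,3): L (options (0,3)(W), (1,1)(W), (1,0)(W) are all W)
(2,0): L (sole option (1,0)(W) is W)
(2,1): L (sole option (1,1)(W) is W)
(2,7): L (options (1,7)(W), (2,5)(W), (2,4)(W), (2,2)(W) are all W)
(2,8): L (options (1,8)(W), (2,6)(W), (2,5)(W), (2,3)(W) are all W)
(3,2): L (options (2,2)(W), (3,0)(W) are all W)
(3,3): L (options (2,3)(W), (3,1)(W), (3,0)(W) are all W)
(4,0): L (sole option (3,0)(W) is W)
(4,1): L (sole option (3,1)(W) is W)
(4,7): L (options (3,7)(W), (4,5)(W), (4,4)(W), (4,2)(W) are all W)
(4,8): L (options (3,8)(W), (4,6)(W), (4,5)(W), (4,3)(W) are all W)
(5,2): L (options (4,2)(W), (0,2)(W), (5,0)(W) are all W)
(5,3): L (options (4,3)(W), (0,3)(W), (5,1)(W), (5,0)(W) are all W)
(6,0): L (options (5,0)(W), (1,0)(W) are all W)
(6,1): L (options (5,1)(W), (1,1)(W) are all W)
(6,7): L (options (5,7)(W), (1,7)(W), (6,5)(W), (6,4)(W), (6,2)(W) are all W)
(6,8): L (options (5,8)(W), (1,8)(W), (6,6)(W), (6,5)(W), (6,3)(W) are all W)
(7,2): L (options (6,2)(W), (2,2)(W), (7,0)(W) are all W)
(7,3): L (options (6,3)(W), (2,3)(W), (7,1)(W), (7,0)(W) are all W)
(8,0): L (options (7,0)(W), (3,0)(W) are all W)
(8,1): L (options (7,1)(W), (3,1)(W) are all W)
(8,7): L (options (7,7)(W), (3,7)(W), (8,5)(W), (8,4)(W), (8,2)(W) are all W)
(8,8): L (options (7,8)(W), (3,8)(W), (8,6)(W), (8,5)(W), (8,3)(W) are all W)
Every other cell has at least one move into one of the L cells above, so it is W.
L cells per row: a=0: 4, a=1: 2, a=2: 4, a=3: 2, a=4: 4, a=5: 2, a=6: 4, a=7: 2, a=8: 4; total 28.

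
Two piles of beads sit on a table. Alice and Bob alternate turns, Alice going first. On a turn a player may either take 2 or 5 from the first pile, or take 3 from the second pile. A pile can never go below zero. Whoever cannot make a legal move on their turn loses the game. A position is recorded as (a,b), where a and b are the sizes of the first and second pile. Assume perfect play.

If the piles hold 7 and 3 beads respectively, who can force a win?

Alice wins.

Positions with no move are L. A position that does have a move is losing for the player to move precisely when every available move leads to a winning position for the opponent. Fill in the labels:
No move ever increases a pile, so every position that can arise here has a ≤ 7 and b ≤ 3; it is enough to label the cells with 0 ≤ a ≤ 7 and 0 ≤ b ≤ 3.
Every move lowers a or b (never raises either), so fill the grid row by row in increasing a, and left to right within a row: each cell's successors are then already labelled.
      b=0  b=1  b=2  b=3
a=0:    L    L    L    W
a=1:    L    L    L    W
a=2:    W    W    W    L
a=3:    W    W    W    L
a=4:    L    L    L    W
a=5:    W    W    W    W
a=6:    W    W    W    L
a=7:    L    L    L    W
Cells with no legal move (terminal, hence L): (0,0), (0,1), (0,2), (1,0), (1,1), (1,2).
The remaining L cells, each justified by listing all of its moves:
(2,3): moves to (0,3)(W), (2,0)(W); every one is W ⇒ L
(3,3): moves to (1,3)(W), (3,0)(W); every one is W ⇒ L
(4,0): the only move is to (2,0)(W), a W ⇒ L
(4,1): the only move is to (2,1)(W), a W ⇒ L
(4,2): the only move is to (2,2)(W), a W ⇒ L
(6,3): moves to (4,3)(W), (1,3)(W), (6,0)(W); every one is W ⇒ L
(7,0): moves to (5,0)(W), (2,0)(W); every one is W ⇒ L
(7,1): moves to (5,1)(W), (2,1)(W); every one is W ⇒ L
(7,2): moves to (5,2)(W), (2,2)(W); every one is W ⇒ L
Every other cell has at least one move into one of the L cells above, so it is W.
From (7,3) Alice can move to (2,3), reaching an L position.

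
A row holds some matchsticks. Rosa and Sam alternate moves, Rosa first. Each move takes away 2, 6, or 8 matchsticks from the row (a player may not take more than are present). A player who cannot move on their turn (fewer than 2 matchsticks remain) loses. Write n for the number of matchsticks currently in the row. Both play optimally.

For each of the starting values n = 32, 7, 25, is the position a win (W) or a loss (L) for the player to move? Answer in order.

Build the W/L table. Terminal = L. A non-terminal position is W if it has a move to some L; otherwise it is L.
n=0: no move → L
n=1: no move → L
n=2: reaches L-position 0 → W
n=3: reaches L-position 1 → W
n=4: only reaches 2(W), which is W → L
n=5: only reaches 3(W), which is W → L
n=6: reaches L-position 4 → W
n=7: reaches L-position 5 → W
n=8: reaches L-position 0 → W
n=9: reaches L-position 1 → W
n=10: reaches L-position 4 → W
n=11: reaches L-position 5 → W
n=12: reaches L-position 4 → W
n=13: reaches L-position 5 → W
n=14: only reaches 12(W), 8(W), 6(W), all W → L
n=15: only reaches 13(W), 9(W), 7(W), all W → L
n=16: reaches L-position 14 → W
n=17: reaches L-position 15 → W
n=18: only reaches 16(W), 12(W), 10(W), all W → L
n=19: only reaches 17(W), 13(W), 11(W), all W → L
n=20: reaches L-position 18 → W
n=21: reaches L-position 19 → W
n=22: reaches L-position 14 → W
n=23: reaches L-position 15 → W
n=24: reaches L-position 18 → W
n=25: reaches L-position 19 → W
n=26: reaches L-position 18 → W
n=27: reaches L-position 19 → W
n=28: only reaches 26(W), 22(W), 20(W), all W → L
n=29: only reaches 27(W), 23(W), 21(W), all W → L
n=30: reaches L-position 28 → W
n=31: reaches L-position 29 → W
n=32: only reaches 30(W), 26(W), 24(W), all W → L

32: L, 7: W, 25: W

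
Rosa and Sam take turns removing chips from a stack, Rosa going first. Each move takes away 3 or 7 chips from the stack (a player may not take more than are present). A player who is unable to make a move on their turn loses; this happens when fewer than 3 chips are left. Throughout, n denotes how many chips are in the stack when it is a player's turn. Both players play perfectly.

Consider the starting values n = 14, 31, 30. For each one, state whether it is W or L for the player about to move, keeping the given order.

Compute win/loss labels from the base case upward. A position with no move is L. Any other position is W if it can reach an L in one move, else L.
n=0: no move → L
n=1: no move → L
n=2: no move → L
n=3: reaches L-position 0 → W
n=4: reaches L-position 1 → W
n=5: reaches L-position 2 → W
n=6: only reaches 3(W), which is W → L
n=7: reaches L-position 0 → W
n=8: reaches L-position 1 → W
n=9: reaches L-position 6 → W
n=10: only reaches 7(W), 3(W), all W → L
n=11: only reaches 8(W), 4(W), all W → L
n=12: only reaches 9(W), 5(W), all W → L
n=13: reaches L-position 10 → W
n=14: reaches L-position 11 → W
n=15: reaches L-position 12 → W
n=16: only reaches 13(W), 9(W), all W → L
n=17: reaches L-position 10 → W
n=18: reaches L-position 11 → W
n=19: reaches L-position 16 → W
n=20: only reaches 17(W), 13(W), all W → L
n=21: only reaches 18(W), 14(W), all W → L
n=22: only reaches 19(W), 15(W), all W → L
n=23: reaches L-position 20 → W
n=24: reaches L-position 21 → W
n=25: reaches L-position 22 → W
n=26: only reaches 23(W), 19(W), all W → L
n=27: reaches L-position 20 → W
n=28: reaches L-position 21 → W
n=29: reaches L-position 26 → W
n=30: only reaches 27(W), 23(W), all W → L
n=31: only reaches 28(W), 24(W), all W → L

14: W, 31: L, 30: L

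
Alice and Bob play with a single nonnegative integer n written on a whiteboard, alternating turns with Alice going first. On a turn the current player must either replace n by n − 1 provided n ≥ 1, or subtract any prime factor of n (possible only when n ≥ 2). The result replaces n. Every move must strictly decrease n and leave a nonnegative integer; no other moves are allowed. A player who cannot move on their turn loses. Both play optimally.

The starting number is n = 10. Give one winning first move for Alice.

Move to 8.

Classify positions by backward induction: terminal positions (no move available) are L. From any other position, the mover wins iff some move reaches an L.
n=0: no move → L
n=1: →0(L), so W
n=2: →0(L), so W
n=3: →0(L), so W
n=4: →2(W), 3(W) — all W, so L
n=5: →0(L), so W
n=6: →4(L), so W
n=7: →0(L), so W
n=8: →6(W), 7(W) — all W, so L
n=9: →8(L), so W
n=10: →8(L), so W
From 10, the L positions reachable in one move are: 8.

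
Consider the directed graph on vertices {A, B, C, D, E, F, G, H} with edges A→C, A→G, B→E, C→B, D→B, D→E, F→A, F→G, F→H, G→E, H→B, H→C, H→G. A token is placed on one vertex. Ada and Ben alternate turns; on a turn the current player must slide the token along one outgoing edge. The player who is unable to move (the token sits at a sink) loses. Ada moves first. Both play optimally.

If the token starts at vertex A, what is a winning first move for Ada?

Move to C.

Positions with no move are L. A position that does have a move is losing for the player to move precisely when every available move leads to a winning position for the opponent. Fill in the labels:
Every edge goes from a vertex to one that appears earlier in the order E, B, D, C, G, H, A, F, so processing vertices in that order labels each vertex after all of its successors.
E: no outgoing edge → L
B: reaches L-position E → W
D: reaches L-position E → W
C: only reaches B(W), which is W → L
G: reaches L-position E → W
H: reaches L-position C → W
A: reaches L-position C → W
F: only reaches A(W), H(W), G(W), all W → L
From A, the L positions reachable in one move are: C.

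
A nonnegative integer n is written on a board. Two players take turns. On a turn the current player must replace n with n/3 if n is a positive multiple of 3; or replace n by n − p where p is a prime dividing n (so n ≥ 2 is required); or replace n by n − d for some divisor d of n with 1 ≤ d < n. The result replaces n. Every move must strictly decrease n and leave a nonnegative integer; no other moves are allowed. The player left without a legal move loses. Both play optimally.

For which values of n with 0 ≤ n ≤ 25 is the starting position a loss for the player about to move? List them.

Build the W/L table. Terminal = L. A non-terminal position is W if it has a move to some L; otherwise it is L.
n=0: no move → L
n=1: no move → L
n=2: W (go to 0, an L position)
n=3: W (go to 0, an L position)
n=4: L (options 2(W), 3(W) are all W)
n=5: W (go to 0, an L position)
n=6: W (go to 4, an L position)
n=7: W (go to 0, an L position)
n=8: W (go to 4, an L position)
n=9: L (options 3(W), 6(W), 8(W) are all W)
n=10: W (go to 9, an L position)
n=11: W (go to 0, an L position)
n=12: W (go to 4, an L position)
n=13: W (go to 0, an L position)
n=14: L (options 7(W), 12(W), 13(W) are all W)
n=15: W (go to 14, an L position)
n=16: W (go to 14, an L position)
n=17: W (go to 0, an L position)
n=18: W (go to 9, an L position)
n=19: W (go to 0, an L position)
n=20: L (options 10(W), 15(W), 16(W), 18(W), 19(W) are all W)
n=21: W (go to 14, an L position)
n=22: W (go to 20, an L position)
n=23: W (go to 0, an L position)
n=24: W (go to 20, an L position)
n=25: W (go to 20, an L position)
Reading off the rows marked L gives the requested list; there are 6 such values of n.

0, 1, 4, 9, 14, 20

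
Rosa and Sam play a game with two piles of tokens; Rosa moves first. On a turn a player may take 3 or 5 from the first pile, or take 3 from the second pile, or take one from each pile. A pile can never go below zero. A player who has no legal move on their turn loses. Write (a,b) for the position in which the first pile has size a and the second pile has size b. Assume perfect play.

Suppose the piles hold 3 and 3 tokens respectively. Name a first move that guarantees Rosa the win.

Move to (2,2).

Classify positions by backward induction: terminal positions (no move available) are L. From any other position, the mover wins iff some move reaches an L.
No move ever increases a pile, so every position that can arise here has a ≤ 3 and b ≤ 3; it is enough to label the cells with 0 ≤ a ≤ 3 and 0 ≤ b ≤ 3.
Every move lowers a or b (never raises either), so fill the grid row by row in increasing a, and left to right within a row: each cell's successors are then already labelled.
      b=0  b=1  b=2  b=3
a=0:    L    L    L    W
a=1:    L    W    W    W
a=2:    L    W    L    W
a=3:    W    W    W    W
Cells with no legal move (terminal, hence L): (0,0), (0,1), (0,2), (1,0), (2,0).
The remaining L cells, each justified by listing all of its moves:
(2,2): →(1,1)(W) only, which is W, so L
Every other cell has at least one move into one of the L cells above, so it is W.
From (3,3), the L positions reachable in one move are: (2,2).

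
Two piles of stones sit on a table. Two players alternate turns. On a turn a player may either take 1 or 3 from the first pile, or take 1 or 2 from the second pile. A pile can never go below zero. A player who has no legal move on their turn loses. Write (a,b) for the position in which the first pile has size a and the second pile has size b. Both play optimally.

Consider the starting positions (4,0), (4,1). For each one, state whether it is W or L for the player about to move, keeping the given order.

(4,0): L, (4,1): W

Build the W/L table. Terminal = L. A non-terminal position is W if it has a move to some L; otherwise it is L.
No move ever increases a pile, so every position that can arise here has a ≤ 4 and b ≤ 1; it is enough to label the cells with 0 ≤ a ≤ 4 and 0 ≤ b ≤ 1.
Every move lowers a or b (never raises either), so fill the grid row by row in increasing a, and left to right within a row: each cell's successors are then already labelled.
      b=0  b=1
a=0:    L    W
a=1:    W    L
a=2:    L    W
a=3:    W    L
a=4:    L    W
Cells with no legal move (terminal, hence L): (0,0).
The remaining L cells, each justified by listing all of its moves:
(1,1): →(0,1)(W), (1,0)(W) — all W, so L
(2,0): →(1,0)(W) only, which is W, so L
(3,1): →(2,1)(W), (0,1)(W), (3,0)(W) — all W, so L
(4,0): →(3,0)(W), (1,0)(W) — all W, so L
Every other cell has at least one move into one of the L cells above, so it is W.
(4,0): one of the L cells justified above, so L
(4,1): the move to (3,1) reaches an L cell, so W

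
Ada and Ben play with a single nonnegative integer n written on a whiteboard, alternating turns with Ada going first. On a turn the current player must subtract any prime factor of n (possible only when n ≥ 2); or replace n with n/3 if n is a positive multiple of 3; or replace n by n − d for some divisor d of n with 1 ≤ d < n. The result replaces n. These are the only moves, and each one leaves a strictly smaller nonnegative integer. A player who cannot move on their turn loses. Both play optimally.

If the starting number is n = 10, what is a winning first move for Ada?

Classify positions by backward induction: terminal positions (no move available) are L. From any other position, the mover wins iff some move reaches an L.
n=0: no move → L
n=1: no move → L
n=2: reaches L-position 0 → W
n=3: reaches L-position 0 → W
n=4: only reaches 2(W), 3(W), all W → L
n=5: reaches L-position 0 → W
n=6: reaches L-position 4 → W
n=7: reaches L-position 0 → W
n=8: reaches L-position 4 → W
n=9: only reaches 3(W), 6(W), 8(W), all W → L
n=10: reaches L-position 9 → W
From 10, the L positions reachable in one move are: 9.

Move to 9.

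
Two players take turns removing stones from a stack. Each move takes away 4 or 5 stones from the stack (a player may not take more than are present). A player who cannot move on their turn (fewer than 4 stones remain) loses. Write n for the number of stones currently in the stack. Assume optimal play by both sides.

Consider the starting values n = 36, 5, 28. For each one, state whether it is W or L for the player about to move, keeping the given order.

36: L, 5: W, 28: L

Positions with no move are L. A position that does have a move is losing for the player to move precisely when every available move leads to a winning position for the opponent. Fill in the labels:
n=0: no move → L
n=1: no move → L
n=2: no move → L
n=3: no move → L
n=4: W (go to 0, an L position)
n=5: W (go to 1, an L position)
n=6: W (go to 2, an L position)
n=7: W (go to 3, an L position)
n=8: W (go to 3, an L position)
n=9: L (options 5(W), 4(W) are all W)
n=10: L (options 6(W), 5(W) are all W)
n=11: L (options 7(W), 6(W) are all W)
n=12: L (options 8(W), 7(W) are all W)
n=13: W (go to 9, an L position)
n=14: W (go to 10, an L position)
n=15: W (go to 11, an L position)
n=16: W (go to 12, an L position)
n=17: W (go to 12, an L position)
n=18: L (options 14(W), 13(W) are all W)
n=19: L (options 15(W), 14(W) are all W)
n=20: L (options 16(W), 15(W) are all W)
n=21: L (options 17(W), 16(W) are all W)
n=22: W (go to 18, an L position)
n=23: W (go to 19, an L position)
n=24: W (go to 20, an L position)
n=25: W (go to 21, an L position)
n=26: W (go to 21, an L position)
n=27: L (options 23(W), 22(W) are all W)
n=28: L (options 24(W), 23(W) are all W)
n=29: L (options 25(W), 24(W) are all W)
n=30: L (options 26(W), 25(W) are all W)
n=31: W (go to 27, an L position)
n=32: W (go to 28, an L position)
n=33: W (go to 29, an L position)
n=34: W (go to 30, an L position)
n=35: W (go to 30, an L position)
n=36: L (options 32(W), 31(W) are all W)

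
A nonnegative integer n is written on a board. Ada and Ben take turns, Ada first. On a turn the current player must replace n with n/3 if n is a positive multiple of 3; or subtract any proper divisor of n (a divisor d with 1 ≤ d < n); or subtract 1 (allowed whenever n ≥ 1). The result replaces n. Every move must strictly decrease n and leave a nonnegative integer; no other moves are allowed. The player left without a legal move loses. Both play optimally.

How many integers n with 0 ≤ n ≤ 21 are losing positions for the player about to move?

Compute win/loss labels from the base case upward. A position with no move is L. Any other position is W if it can reach an L in one move, else L.
n=0: no move → L
n=1: reaches L-position 0 → W
n=2: only reaches 1(W), which is W → L
n=3: reaches L-position 2 → W
n=4: reaches L-position 2 → W
n=5: only reaches 4(W), which is W → L
n=6: reaches L-position 2 → W
n=7: only reaches 6(W), which is W → L
n=8: reaches L-position 7 → W
n=9: only reaches 3(W), 6(W), 8(W), all W → L
n=10: reaches L-position 5 → W
n=11: only reaches 10(W), which is W → L
n=12: reaches L-position 9 → W
n=13: only reaches 12(W), which is W → L
n=14: reaches L-position 7 → W
n=15: reaches L-position 5 → W
n=16: only reaches 8(W), 12(W), 14(W), 15(W), all W → L
n=17: reaches L-position 16 → W
n=18: reaches L-position 9 → W
n=19: only reaches 18(W), which is W → L
n=20: reaches L-position 16 → W
n=21: reaches L-position 7 → W
L entries with 0 ≤ n ≤ 21: n = 0, 2, 5, 7, 9, 11, 13, 16, 19; that makes 9.

9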